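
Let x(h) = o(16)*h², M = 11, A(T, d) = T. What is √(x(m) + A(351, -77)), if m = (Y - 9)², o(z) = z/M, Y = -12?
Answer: 3*√3807903/11 ≈ 532.20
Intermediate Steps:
o(z) = z/11
m = 441 (m = (-12 - 9)² = (-21)² = 441)
x(h) = 16*h²/11 (x(h) = ((1/11)*16)*h² = 16*h²/11)
√(x(m) + A(351, -77)) = √((16/11)*441² + 351) = √((16/11)*194481 + 351) = √(3111696/11 + 351) = √(3115557/11) = 3*√3807903/11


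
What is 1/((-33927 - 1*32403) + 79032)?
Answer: 1/12702 ≈ 7.8728e-5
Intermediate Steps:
1/((-33927 - 1*32403) + 79032) = 1/((-33927 - 32403) + 79032) = 1/(-66330 + 79032) = 1/12702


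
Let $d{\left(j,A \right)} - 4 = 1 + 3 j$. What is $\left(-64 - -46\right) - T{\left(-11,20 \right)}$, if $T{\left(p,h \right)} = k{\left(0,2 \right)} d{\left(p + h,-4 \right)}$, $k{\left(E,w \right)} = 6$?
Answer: $-210$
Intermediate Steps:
$d{\left(j,A \right)} = 5 + 3 j$ ($d{\left(j,A \right)} = 4 + \left(1 + 3 j\right) = 5 + 3 j$)
$T{\left(p,h \right)} = 30 + 18 h + 18 p$ ($T{\left(p,h \right)} = 6 \left(5 + 3 \left(p + h\right)\right) = 6 \left(5 + 3 \left(h + p\right)\right) = 6 \left(5 + \left(3 h + 3 p\right)\right) = 6 \left(5 + 3 h + 3 p\right) = 30 + 18 h + 18 p$)
$\left(-64 - -46\right) - T{\left(-11,20 \right)} = \left(-64 - -46\right) - \left(30 + 18 \cdot 20 + 18 \left(-11\right)\right) = \left(-64 + 46\right) - \left(30 + 360 - 198\right) = -18 - 192 = -210$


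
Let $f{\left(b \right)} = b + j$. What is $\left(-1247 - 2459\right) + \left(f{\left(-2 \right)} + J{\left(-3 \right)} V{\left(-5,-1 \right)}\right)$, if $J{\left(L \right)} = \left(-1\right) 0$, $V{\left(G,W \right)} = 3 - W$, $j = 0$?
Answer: $-3708$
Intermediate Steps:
$f{\left(b \right)} = b$ ($f{\left(b \right)} = b + 0 = b$)
$J{\left(L \right)} = 0$
$\left(-1247 - 2459\right) + \left(f{\left(-2 \right)} + J{\left(-3 \right)} V{\left(-5,-1 \right)}\right) = \left(-1247 - 2459\right) - \left(2 + 0 \left(3 - -1\right)\right) = -3706 - \left(2 + 0 \left(3 + 1\right)\right) = -3706 + \left(-2 + 0 \cdot 4\right) = -3706 + \left(-2 + 0\right) = -3706 - 2 = -3708$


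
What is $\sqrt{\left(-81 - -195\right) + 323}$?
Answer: $\sqrt{437} \approx 20.905$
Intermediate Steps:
$\sqrt{\left(-81 - -195\right) + 323} = \sqrt{\left(-81 + 195\right) + 323} = \sqrt{114 + 323} = \sqrt{437}$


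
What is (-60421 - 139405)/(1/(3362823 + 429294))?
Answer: -757763571642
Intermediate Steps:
(-60421 - 139405)/(1/(3362823 + 429294)) = -199826/(1/3792117) = -199826/1/3792117 = -199826*3792117 = -757763571642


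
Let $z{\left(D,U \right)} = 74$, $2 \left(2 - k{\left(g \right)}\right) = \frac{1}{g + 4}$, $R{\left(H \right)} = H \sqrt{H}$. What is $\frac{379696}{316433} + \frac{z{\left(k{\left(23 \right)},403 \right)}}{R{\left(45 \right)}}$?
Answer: $\frac{379696}{316433} + \frac{74 \sqrt{5}}{675} \approx 1.4451$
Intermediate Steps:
$R{\left(H \right)} = H^{\frac{3}{2}}$
$k{\left(g \right)} = 2 - \frac{1}{2 \left(4 + g\right)}$ ($k{\left(g \right)} = 2 - \frac{1}{2 \left(g + 4\right)} = 2 - \frac{1}{2 \left(4 + g\right)}$)
$\frac{379696}{316433} + \frac{z{\left(k{\left(23 \right)},403 \right)}}{R{\left(45 \right)}} = \frac{379696}{316433} + \frac{74}{45^{\frac{3}{2}}} = 379696 \cdot \frac{1}{316433} + \frac{74}{135 \sqrt{5}} = \frac{379696}{316433} + 74 \frac{\sqrt{5}}{675} = \frac{379696}{316433} + \frac{74 \sqrt{5}}{675}$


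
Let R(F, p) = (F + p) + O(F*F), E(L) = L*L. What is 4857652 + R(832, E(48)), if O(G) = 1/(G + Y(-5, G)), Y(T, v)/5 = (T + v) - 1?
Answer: 20188378851433/4153314 ≈ 4.8608e+6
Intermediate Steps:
Y(T, v) = -5 + 5*T + 5*v (Y(T, v) = 5*((T + v) - 1) = 5*(-1 + T + v) = -5 + 5*T + 5*v)
O(G) = 1/(-30 + 6*G) (O(G) = 1/(G + (-5 + 5*(-5) + 5*G)) = 1/(G + (-5 - 25 + 5*G)) = 1/(G + (-30 + 5*G)) = 1/(-30 + 6*G))
E(L) = L²
R(F, p) = F + p + 1/(6*(-5 + F²)) (R(F, p) = (F + p) + 1/(6*(-5 + F*F)) = (F + p) + 1/(6*(-5 + F²)) = F + p + 1/(6*(-5 + F²)))
4857652 + R(832, E(48)) = 4857652 + (⅙ + (-5 + 832²)*(832 + 48²))/(-5 + 832²) = 4857652 + (⅙ + (-5 + 692224)*(832 + 2304))/(-5 + 692224) = 4857652 + (⅙ + 692219*3136)/692219 = 4857652 + (⅙ + 2170798784)/692219 = 4857652 + (1/692219)*(13024792705/6) = 4857652 + 13024792705/4153314 = 20188378851433/4153314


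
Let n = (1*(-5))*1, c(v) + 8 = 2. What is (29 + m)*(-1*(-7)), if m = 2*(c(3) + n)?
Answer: 49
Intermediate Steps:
c(v) = -6 (c(v) = -8 + 2 = -6)
n = -5 (n = -5*1 = -5)
m = -22 (m = 2*(-6 - 5) = 2*(-11) = -22)
(29 + m)*(-1*(-7)) = (29 - 22)*(-1*(-7)) = 7*7 = 49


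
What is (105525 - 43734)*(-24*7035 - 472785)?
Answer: -39646650375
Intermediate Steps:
(105525 - 43734)*(-24*7035 - 472785) = 61791*(-168840 - 472785) = 61791*(-641625) = -39646650375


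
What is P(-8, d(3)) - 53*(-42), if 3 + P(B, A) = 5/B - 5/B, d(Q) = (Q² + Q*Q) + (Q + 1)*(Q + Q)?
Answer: 2223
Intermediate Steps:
d(Q) = 2*Q² + 2*Q*(1 + Q) (d(Q) = (Q² + Q²) + (1 + Q)*(2*Q) = 2*Q² + 2*Q*(1 + Q))
P(B, A) = -3 (P(B, A) = -3 + (5/B - 5/B) = -3 + 0 = -3)
P(-8, d(3)) - 53*(-42) = -3 - 53*(-42) = -3 + 2226 = 2223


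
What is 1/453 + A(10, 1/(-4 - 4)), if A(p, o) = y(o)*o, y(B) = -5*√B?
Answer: 1/453 + 5*I*√2/32 ≈ 0.0022075 + 0.22097*I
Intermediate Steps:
A(p, o) = -5*o^(3/2) (A(p, o) = (-5*√o)*o = -5*o^(3/2))
1/453 + A(10, 1/(-4 - 4)) = 1/453 - 5*(-I*√2/32) = 1/453 - (-5)*I*√2/32 = 1/453 + 5*I*√2/32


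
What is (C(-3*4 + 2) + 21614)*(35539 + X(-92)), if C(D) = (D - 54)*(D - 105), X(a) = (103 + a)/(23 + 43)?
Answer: 1029711815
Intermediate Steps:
X(a) = 103/66 + a/66 (X(a) = (103 + a)/66 = (103 + a)*(1/66) = 103/66 + a/66)
C(D) = (-105 + D)*(-54 + D) (C(D) = (-54 + D)*(-105 + D) = (-105 + D)*(-54 + D))
(C(-3*4 + 2) + 21614)*(35539 + X(-92)) = ((5670 + (-3*4 + 2)**2 - 159*(-3*4 + 2)) + 21614)*(35539 + (103/66 + (1/66)*(-92))) = ((5670 + (-12 + 2)**2 - 159*(-12 + 2)) + 21614)*(35539 + (103/66 - 46/33)) = ((5670 + (-10)**2 - 159*(-10)) + 21614)*(35539 + 1/6) = ((5670 + 100 + 1590) + 21614)*(213235/6) = (7360 + 21614)*(213235/6) = 28974*(213235/6) = 1029711815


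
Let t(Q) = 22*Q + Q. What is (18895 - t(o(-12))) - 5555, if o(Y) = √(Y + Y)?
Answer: 13340 - 46*I*√6 ≈ 13340.0 - 112.68*I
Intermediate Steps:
o(Y) = √2*√Y (o(Y) = √(2*Y) = √2*√Y)
t(Q) = 23*Q
(18895 - t(o(-12))) - 5555 = (18895 - 23*√2*√(-12)) - 5555 = (18895 - 23*√2*(2*I*√3)) - 5555 = (18895 - 23*2*I*√6) - 5555 = (18895 - 46*I*√6) - 5555 = 13340 - 46*I*√6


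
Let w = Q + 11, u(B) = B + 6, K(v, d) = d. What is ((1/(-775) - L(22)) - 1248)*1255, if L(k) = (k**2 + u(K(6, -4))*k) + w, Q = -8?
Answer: -346060226/155 ≈ -2.2326e+6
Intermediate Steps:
u(B) = 6 + B
w = 3 (w = -8 + 11 = 3)
L(k) = 3 + k**2 + 2*k (L(k) = (k**2 + (6 - 4)*k) + 3 = (k**2 + 2*k) + 3 = 3 + k**2 + 2*k)
((1/(-775) - L(22)) - 1248)*1255 = ((1/(-775) - (3 + 22**2 + 2*22)) - 1248)*1255 = ((-1/775 - (3 + 484 + 44)) - 1248)*1255 = ((-1/775 - 1*531) - 1248)*1255 = ((-1/775 - 531) - 1248)*1255 = (-411526/775 - 1248)*1255 = -1378726/775*1255 = -346060226/155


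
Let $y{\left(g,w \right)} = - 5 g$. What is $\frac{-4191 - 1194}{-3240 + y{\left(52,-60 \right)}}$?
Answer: $\frac{1077}{700} \approx 1.5386$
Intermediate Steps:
$\frac{-4191 - 1194}{-3240 + y{\left(52,-60 \right)}} = \frac{-4191 - 1194}{-3240 - 260} = - \frac{5385}{-3500} = \left(-5385\right) \left(- \frac{1}{3500}\right) = \frac{1077}{700}$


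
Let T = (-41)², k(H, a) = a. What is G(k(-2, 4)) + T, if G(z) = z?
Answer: 1685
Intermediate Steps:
T = 1681
G(k(-2, 4)) + T = 4 + 1681 = 1685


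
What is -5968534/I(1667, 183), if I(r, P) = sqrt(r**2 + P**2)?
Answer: -2984267*sqrt(2812378)/1406189 ≈ -3559.0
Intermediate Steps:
I(r, P) = sqrt(P**2 + r**2)
-5968534/I(1667, 183) = -5968534/sqrt(183**2 + 1667**2) = -5968534/sqrt(33489 + 2778889) = -5968534*sqrt(2812378)/2812378 = -2984267*sqrt(2812378)/1406189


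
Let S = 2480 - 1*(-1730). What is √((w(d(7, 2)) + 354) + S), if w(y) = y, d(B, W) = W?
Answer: √4566 ≈ 67.572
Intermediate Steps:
S = 4210 (S = 2480 + 1730 = 4210)
√((w(d(7, 2)) + 354) + S) = √((2 + 354) + 4210) = √(356 + 4210) = √4566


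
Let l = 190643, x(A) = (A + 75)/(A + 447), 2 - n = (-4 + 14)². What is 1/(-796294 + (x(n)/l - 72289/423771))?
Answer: -28195352188797/22451794585541412674 ≈ -1.2558e-6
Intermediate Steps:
n = -98 (n = 2 - (-4 + 14)² = 2 - 1*10² = 2 - 1*100 = 2 - 100 = -98)
x(A) = (75 + A)/(447 + A)
1/(-796294 + (x(n)/l - 72289/423771)) = 1/(-796294 + (((75 - 98)/(447 - 98))/190643 - 72289/423771)) = 1/(-796294 + ((-23/349)*(1/190643) - 72289*1/423771)) = 1/(-796294 + (((1/349)*(-23))*(1/190643) - 72289/423771)) = 1/(-796294 + (-23/349*1/190643 - 72289/423771)) = 1/(-796294 + (-23/66534407 - 72289/423771)) = 1/(-796294 - 4809715494356/28195352188797) = 1/(-22451794585541412674/28195352188797) = -28195352188797/22451794585541412674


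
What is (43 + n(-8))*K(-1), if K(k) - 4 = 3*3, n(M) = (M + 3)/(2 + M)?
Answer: 3419/6 ≈ 569.83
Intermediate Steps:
n(M) = (3 + M)/(2 + M)
K(k) = 13 (K(k) = 4 + 3*3 = 4 + 9 = 13)
(43 + n(-8))*K(-1) = (43 + (3 - 8)/(2 - 8))*13 = (43 - 5/(-6))*13 = (43 - 1/6*(-5))*13 = (43 + 5/6)*13 = (263/6)*13 = 3419/6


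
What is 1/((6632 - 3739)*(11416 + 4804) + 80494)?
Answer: 1/47004954 ≈ 2.1274e-8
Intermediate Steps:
1/((6632 - 3739)*(11416 + 4804) + 80494) = 1/(2893*16220 + 80494) = 1/(46924460 + 80494) = 1/47004954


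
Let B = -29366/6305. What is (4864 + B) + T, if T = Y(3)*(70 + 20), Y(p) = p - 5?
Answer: 29503254/6305 ≈ 4679.3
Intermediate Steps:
Y(p) = -5 + p
B = -29366/6305 (B = -29366*1/6305 = -29366/6305 ≈ -4.6576)
T = -180 (T = (-5 + 3)*(70 + 20) = -2*90 = -180)
(4864 + B) + T = (4864 - 29366/6305) - 180 = 30638154/6305 - 180 = 29503254/6305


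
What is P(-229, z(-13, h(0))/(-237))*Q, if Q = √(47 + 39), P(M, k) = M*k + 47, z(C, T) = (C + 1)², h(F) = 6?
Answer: 14705*√86/79 ≈ 1726.2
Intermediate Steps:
z(C, T) = (1 + C)²
P(M, k) = 47 + M*k
Q = √86 ≈ 9.2736
P(-229, z(-13, h(0))/(-237))*Q = (47 - 229*(1 - 13)²/(-237))*√86 = (47 - 229*(-12)²*(-1)/237)*√86 = (47 - 32976*(-1)/237)*√86 = (47 - 229*(-48/79))*√86 = (47 + 10992/79)*√86 = 14705*√86/79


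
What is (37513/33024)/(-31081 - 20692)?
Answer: -1631/74337024 ≈ -2.1941e-5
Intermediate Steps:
(37513/33024)/(-31081 - 20692) = (37513*(1/33024))/(-51773) = (37513/33024)*(-1/51773) = -1631/74337024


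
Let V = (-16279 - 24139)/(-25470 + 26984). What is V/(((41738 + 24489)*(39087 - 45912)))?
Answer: 2887/48880493025 ≈ 5.9062e-8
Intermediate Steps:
V = -20209/757 (V = -40418/1514 = -40418*1/1514 = -20209/757 ≈ -26.696)
V/(((41738 + 24489)*(39087 - 45912))) = -20209*1/((39087 - 45912)*(41738 + 24489))/757 = -20209/(757*(66227*(-6825))) = -20209/757/(-451999275) = -20209/757*(-1/451999275) = 2887/48880493025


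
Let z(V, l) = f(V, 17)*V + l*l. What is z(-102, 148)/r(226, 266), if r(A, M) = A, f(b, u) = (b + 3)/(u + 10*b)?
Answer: 645871/6667 ≈ 96.876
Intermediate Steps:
f(b, u) = (3 + b)/(u + 10*b)
z(V, l) = l² + V*(3 + V)/(17 + 10*V) (z(V, l) = ((3 + V)/(17 + 10*V))*V + l*l = V*(3 + V)/(17 + 10*V) + l² = l² + V*(3 + V)/(17 + 10*V))
z(-102, 148)/r(226, 266) = ((-102*(3 - 102) + 148²*(17 + 10*(-102)))/(17 + 10*(-102)))/226 = ((-102*(-99) + 21904*(17 - 1020))/(17 - 1020))*(1/226) = ((10098 + 21904*(-1003))/(-1003))*(1/226) = -(10098 - 21969712)/1003*(1/226) = -1/1003*(-21959614)*(1/226) = (1291742/59)*(1/226) = 645871/6667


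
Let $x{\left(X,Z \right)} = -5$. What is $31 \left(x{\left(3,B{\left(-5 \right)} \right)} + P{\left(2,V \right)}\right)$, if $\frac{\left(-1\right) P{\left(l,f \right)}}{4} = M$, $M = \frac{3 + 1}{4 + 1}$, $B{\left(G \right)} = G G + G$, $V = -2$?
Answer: $- \frac{1271}{5} \approx -254.2$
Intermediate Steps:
$B{\left(G \right)} = G + G^{2}$ ($B{\left(G \right)} = G^{2} + G = G + G^{2}$)
$M = \frac{4}{5} \approx 0.8$
$P{\left(l,f \right)} = - \frac{16}{5}$ ($P{\left(l,f \right)} = \left(-4\right) \frac{4}{5} = - \frac{16}{5}$)
$31 \left(x{\left(3,B{\left(-5 \right)} \right)} + P{\left(2,V \right)}\right) = 31 \left(-5 - \frac{16}{5}\right) = 31 \left(- \frac{41}{5}\right) = - \frac{1271}{5}$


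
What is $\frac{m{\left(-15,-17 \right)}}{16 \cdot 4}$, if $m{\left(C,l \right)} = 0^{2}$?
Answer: $0$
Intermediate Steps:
$m{\left(C,l \right)} = 0$
$\frac{m{\left(-15,-17 \right)}}{16 \cdot 4} = \frac{0}{16 \cdot 4} = \frac{0}{64} = 0 \cdot \frac{1}{64} = 0$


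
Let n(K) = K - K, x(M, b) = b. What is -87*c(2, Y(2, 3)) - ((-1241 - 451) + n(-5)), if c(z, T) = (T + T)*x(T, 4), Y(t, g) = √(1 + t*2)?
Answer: 1692 - 696*√5 ≈ 135.70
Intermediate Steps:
n(K) = 0
Y(t, g) = √(1 + 2*t)
c(z, T) = 8*T (c(z, T) = (T + T)*4 = (2*T)*4 = 8*T)
-87*c(2, Y(2, 3)) - ((-1241 - 451) + n(-5)) = -696*√(1 + 2*2) - ((-1241 - 451) + 0) = -696*√(1 + 4) - (-1692 + 0) = -696*√5 - 1*(-1692) = -696*√5 + 1692 = 1692 - 696*√5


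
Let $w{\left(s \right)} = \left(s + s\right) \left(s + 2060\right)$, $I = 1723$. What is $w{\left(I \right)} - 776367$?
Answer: $12259851$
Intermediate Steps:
$w{\left(s \right)} = 2 s \left(2060 + s\right)$
$w{\left(I \right)} - 776367 = 2 \cdot 1723 \left(2060 + 1723\right) - 776367 = 2 \cdot 1723 \cdot 3783 - 776367 = 13036218 - 776367 = 12259851$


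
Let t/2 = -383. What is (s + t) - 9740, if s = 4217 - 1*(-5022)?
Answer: -1267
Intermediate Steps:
t = -766 (t = 2*(-383) = -766)
s = 9239 (s = 4217 + 5022 = 9239)
(s + t) - 9740 = (9239 - 766) - 9740 = 8473 - 9740 = -1267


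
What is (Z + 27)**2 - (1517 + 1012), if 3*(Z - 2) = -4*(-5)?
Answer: -11312/9 ≈ -1256.9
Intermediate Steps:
Z = 26/3 (Z = 2 + (-4*(-5))/3 = 2 + (1/3)*20 = 2 + 20/3 = 26/3 ≈ 8.6667)
(Z + 27)**2 - (1517 + 1012) = (26/3 + 27)**2 - (1517 + 1012) = (107/3)**2 - 1*2529 = 11449/9 - 2529 = -11312/9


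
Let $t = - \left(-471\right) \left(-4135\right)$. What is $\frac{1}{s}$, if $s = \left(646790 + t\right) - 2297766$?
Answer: $- \frac{1}{3598561} \approx -2.7789 \cdot 10^{-7}$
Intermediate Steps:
$t = -1947585$ ($t = \left(-1\right) 1947585 = -1947585$)
$s = -3598561$ ($s = \left(646790 - 1947585\right) - 2297766 = -1300795 - 2297766 = -3598561$)
$\frac{1}{s} = \frac{1}{-3598561} = - \frac{1}{3598561}$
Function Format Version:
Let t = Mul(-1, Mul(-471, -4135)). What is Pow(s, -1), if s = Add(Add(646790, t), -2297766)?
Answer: Rational(-1, 3598561) ≈ -2.7789e-7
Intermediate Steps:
t = -1947585 (t = Mul(-1, 1947585) = -1947585)
s = -3598561 (s = Add(Add(646790, -1947585), -2297766) = Add(-1300795, -2297766) = -3598561)
Pow(s, -1) = Pow(-3598561, -1) = Rational(-1, 3598561)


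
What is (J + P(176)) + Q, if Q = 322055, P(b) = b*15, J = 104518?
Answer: 429213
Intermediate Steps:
P(b) = 15*b
(J + P(176)) + Q = (104518 + 15*176) + 322055 = (104518 + 2640) + 322055 = 107158 + 322055 = 429213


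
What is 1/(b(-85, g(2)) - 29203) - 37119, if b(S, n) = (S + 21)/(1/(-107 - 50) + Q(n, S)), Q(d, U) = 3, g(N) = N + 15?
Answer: -254923232986/6867729 ≈ -37119.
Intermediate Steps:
g(N) = 15 + N
b(S, n) = 3297/470 + 157*S/470 (b(S, n) = (S + 21)/(1/(-107 - 50) + 3) = (21 + S)/(1/(-157) + 3) = (21 + S)/(-1/157 + 3) = (21 + S)/(470/157) = (21 + S)*(157/470) = 3297/470 + 157*S/470)
1/(b(-85, g(2)) - 29203) - 37119 = 1/((3297/470 + (157/470)*(-85)) - 29203) - 37119 = 1/((3297/470 - 2669/94) - 29203) - 37119 = 1/(-5024/235 - 29203) - 37119 = 1/(-6867729/235) - 37119 = -235/6867729 - 37119 = -254923232986/6867729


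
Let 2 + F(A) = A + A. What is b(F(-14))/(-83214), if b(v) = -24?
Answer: 4/13869 ≈ 0.00028841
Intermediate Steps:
F(A) = -2 + 2*A (F(A) = -2 + (A + A) = -2 + 2*A)
b(F(-14))/(-83214) = -24/(-83214) = -24*(-1/83214) = 4/13869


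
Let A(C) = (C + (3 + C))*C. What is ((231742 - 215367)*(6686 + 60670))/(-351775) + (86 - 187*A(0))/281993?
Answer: -12441016722634/3967923503 ≈ -3135.4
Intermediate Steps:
A(C) = C*(3 + 2*C) (A(C) = (3 + 2*C)*C = C*(3 + 2*C))
((231742 - 215367)*(6686 + 60670))/(-351775) + (86 - 187*A(0))/281993 = ((231742 - 215367)*(6686 + 60670))/(-351775) + (86 - 0*(3 + 2*0))/281993 = (16375*67356)*(-1/351775) + (86 - 0*(3 + 0))*(1/281993) = 1102954500*(-1/351775) + (86 - 0*3)*(1/281993) = -44118180/14071 + (86 - 187*0)*(1/281993) = -44118180/14071 + (86 + 0)*(1/281993) = -44118180/14071 + 86*(1/281993) = -44118180/14071 + 86/281993 = -12441016722634/3967923503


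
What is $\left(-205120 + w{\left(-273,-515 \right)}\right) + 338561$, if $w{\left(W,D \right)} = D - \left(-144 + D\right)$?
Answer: $133585$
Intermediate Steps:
$w{\left(W,D \right)} = 144$
$\left(-205120 + w{\left(-273,-515 \right)}\right) + 338561 = \left(-205120 + 144\right) + 338561 = -204976 + 338561 = 133585$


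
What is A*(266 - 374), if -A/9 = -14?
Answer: -13608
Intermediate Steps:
A = 126 (A = -9*(-14) = 126)
A*(266 - 374) = 126*(266 - 374) = 126*(-108) = -13608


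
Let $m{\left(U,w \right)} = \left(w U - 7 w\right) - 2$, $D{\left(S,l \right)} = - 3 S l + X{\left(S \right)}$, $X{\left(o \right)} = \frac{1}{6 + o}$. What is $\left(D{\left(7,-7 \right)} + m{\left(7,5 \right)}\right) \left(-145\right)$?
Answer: $- \frac{273470}{13} \approx -21036.0$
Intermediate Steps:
$D{\left(S,l \right)} = \frac{1}{6 + S} - 3 S l$ ($D{\left(S,l \right)} = - 3 S l + \frac{1}{6 + S} = \frac{1}{6 + S} - 3 S l$)
$m{\left(U,w \right)} = -2 - 7 w + U w$ ($m{\left(U,w \right)} = \left(U w - 7 w\right) - 2 = \left(- 7 w + U w\right) - 2 = -2 - 7 w + U w$)
$\left(D{\left(7,-7 \right)} + m{\left(7,5 \right)}\right) \left(-145\right) = \left(\frac{1 - 21 \left(-7\right) \left(6 + 7\right)}{6 + 7} - 2\right) \left(-145\right) = \left(\frac{1 - 21 \left(-7\right) 13}{13} - 2\right) \left(-145\right) = \left(\frac{1 + 1911}{13} - 2\right) \left(-145\right) = \left(\frac{1}{13} \cdot 1912 - 2\right) \left(-145\right) = \left(\frac{1912}{13} - 2\right) \left(-145\right) = \frac{1886}{13} \left(-145\right) = - \frac{273470}{13}$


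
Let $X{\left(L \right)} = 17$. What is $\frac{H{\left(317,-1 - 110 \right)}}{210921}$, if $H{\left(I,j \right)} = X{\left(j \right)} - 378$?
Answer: $- \frac{361}{210921} \approx -0.0017115$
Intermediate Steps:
$H{\left(I,j \right)} = -361$ ($H{\left(I,j \right)} = 17 - 378 = -361$)
$\frac{H{\left(317,-1 - 110 \right)}}{210921} = - \frac{361}{210921}$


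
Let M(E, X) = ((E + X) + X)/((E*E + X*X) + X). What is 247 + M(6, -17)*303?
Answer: 2414/11 ≈ 219.45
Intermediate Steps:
M(E, X) = (E + 2*X)/(X + E² + X²) (M(E, X) = (E + 2*X)/((E² + X²) + X) = (E + 2*X)/(X + E² + X²))
247 + M(6, -17)*303 = 247 + ((6 + 2*(-17))/(-17 + 6² + (-17)²))*303 = 247 + ((6 - 34)/(-17 + 36 + 289))*303 = 247 + (-28/308)*303 = 247 + ((1/308)*(-28))*303 = 247 - 1/11*303 = 247 - 303/11 = 2414/11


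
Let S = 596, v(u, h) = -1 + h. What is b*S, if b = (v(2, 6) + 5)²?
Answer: 59600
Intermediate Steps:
b = 100 (b = ((-1 + 6) + 5)² = (5 + 5)² = 10² = 100)
b*S = 100*596 = 59600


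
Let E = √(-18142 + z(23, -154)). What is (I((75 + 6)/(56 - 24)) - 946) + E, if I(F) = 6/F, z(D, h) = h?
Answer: -25478/27 + 2*I*√4574 ≈ -943.63 + 135.26*I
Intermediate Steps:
E = 2*I*√4574 (E = √(-18142 - 154) = √(-18296) = 2*I*√4574 ≈ 135.26*I)
(I((75 + 6)/(56 - 24)) - 946) + E = (6/(((75 + 6)/(56 - 24))) - 946) + 2*I*√4574 = (6/((81/32)) - 946) + 2*I*√4574 = (6/((81*(1/32))) - 946) + 2*I*√4574 = (6/(81/32) - 946) + 2*I*√4574 = (6*(32/81) - 946) + 2*I*√4574 = (64/27 - 946) + 2*I*√4574 = -25478/27 + 2*I*√4574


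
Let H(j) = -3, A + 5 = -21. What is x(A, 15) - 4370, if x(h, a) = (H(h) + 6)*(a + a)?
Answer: -4280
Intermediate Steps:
A = -26 (A = -5 - 21 = -26)
x(h, a) = 6*a (x(h, a) = (-3 + 6)*(a + a) = 3*(2*a) = 6*a)
x(A, 15) - 4370 = 6*15 - 4370 = 90 - 4370 = -4280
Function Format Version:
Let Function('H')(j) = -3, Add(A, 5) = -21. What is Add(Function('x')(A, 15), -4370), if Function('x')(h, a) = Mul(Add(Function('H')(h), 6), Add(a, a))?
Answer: -4280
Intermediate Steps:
A = -26 (A = Add(-5, -21) = -26)
Function('x')(h, a) = Mul(6, a) (Function('x')(h, a) = Mul(Add(-3, 6), Add(a, a)) = Mul(3, Mul(2, a)) = Mul(6, a))
Add(Function('x')(A, 15), -4370) = Add(Mul(6, 15), -4370) = Add(90, -4370) = -4280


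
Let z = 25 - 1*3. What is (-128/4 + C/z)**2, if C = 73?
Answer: 398161/484 ≈ 822.65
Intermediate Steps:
z = 22 (z = 25 - 3 = 22)
(-128/4 + C/z)**2 = (-128/4 + 73/22)**2 = (-128*1/4 + 73*(1/22))**2 = (-32 + 73/22)**2 = (-631/22)**2 = 398161/484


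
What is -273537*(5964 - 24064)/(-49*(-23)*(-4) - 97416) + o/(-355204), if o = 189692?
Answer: -358029587884/7370483 ≈ -48576.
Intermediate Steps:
-273537*(5964 - 24064)/(-49*(-23)*(-4) - 97416) + o/(-355204) = -273537*(5964 - 24064)/(-49*(-23)*(-4) - 97416) + 189692/(-355204) = -273537*(-18100/(1127*(-4) - 97416)) + 189692*(-1/355204) = -273537*(-18100/(-4508 - 97416)) - 47423/88801 = -273537/((-101924*(-1/18100))) - 47423/88801 = -273537/25481/4525 - 47423/88801 = -273537*4525/25481 - 47423/88801 = -4031775/83 - 47423/88801 = -358029587884/7370483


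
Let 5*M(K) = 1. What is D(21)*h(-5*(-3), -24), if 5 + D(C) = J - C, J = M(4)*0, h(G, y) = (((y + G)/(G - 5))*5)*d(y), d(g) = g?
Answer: -2808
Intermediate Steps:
M(K) = ⅕ (M(K) = (⅕)*1 = ⅕)
h(G, y) = 5*y*(G + y)/(-5 + G) (h(G, y) = (((y + G)/(G - 5))*5)*y = (((G + y)/(-5 + G))*5)*y = (5*(G + y)/(-5 + G))*y = 5*y*(G + y)/(-5 + G))
J = 0 (J = (⅕)*0 = 0)
D(C) = -5 - C (D(C) = -5 + (0 - C) = -5 - C)
D(21)*h(-5*(-3), -24) = (-5 - 1*21)*(5*(-24)*(-5*(-3) - 24)/(-5 - 5*(-3))) = (-5 - 21)*(5*(-24)*(15 - 24)/(-5 + 15)) = -130*(-24)*(-9)/10 = -26*108 = -2808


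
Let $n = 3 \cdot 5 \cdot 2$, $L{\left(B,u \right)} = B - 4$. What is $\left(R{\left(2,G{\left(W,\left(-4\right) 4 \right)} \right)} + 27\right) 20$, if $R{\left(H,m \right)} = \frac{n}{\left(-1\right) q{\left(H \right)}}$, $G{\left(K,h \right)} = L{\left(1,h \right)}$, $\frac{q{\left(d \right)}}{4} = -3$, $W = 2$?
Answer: $590$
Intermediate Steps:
$q{\left(d \right)} = -12$ ($q{\left(d \right)} = 4 \left(-3\right) = -12$)
$L{\left(B,u \right)} = -4 + B$ ($L{\left(B,u \right)} = B - 4 = -4 + B$)
$n = 30$ ($n = 15 \cdot 2 = 30$)
$G{\left(K,h \right)} = -3$ ($G{\left(K,h \right)} = -4 + 1 = -3$)
$R{\left(H,m \right)} = \frac{5}{2}$ ($R{\left(H,m \right)} = \frac{30}{\left(-1\right) \left(-12\right)} = \frac{30}{12} = 30 \cdot \frac{1}{12} = \frac{5}{2}$)
$\left(R{\left(2,G{\left(W,\left(-4\right) 4 \right)} \right)} + 27\right) 20 = \left(\frac{5}{2} + 27\right) 20 = \frac{59}{2} \cdot 20 = 590$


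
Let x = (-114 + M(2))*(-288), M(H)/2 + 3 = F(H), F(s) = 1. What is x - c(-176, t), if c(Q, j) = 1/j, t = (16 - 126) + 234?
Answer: 4214015/124 ≈ 33984.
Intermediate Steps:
M(H) = -4 (M(H) = -6 + 2*1 = -6 + 2 = -4)
t = 124 (t = -110 + 234 = 124)
x = 33984 (x = (-114 - 4)*(-288) = -118*(-288) = 33984)
x - c(-176, t) = 33984 - 1/124 = 4214015/124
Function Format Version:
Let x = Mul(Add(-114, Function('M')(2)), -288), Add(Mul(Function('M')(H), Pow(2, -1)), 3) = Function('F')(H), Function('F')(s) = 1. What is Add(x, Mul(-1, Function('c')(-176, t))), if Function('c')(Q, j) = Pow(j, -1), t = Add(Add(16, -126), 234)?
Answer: Rational(4214015, 124) ≈ 33984.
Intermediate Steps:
Function('M')(H) = -4 (Function('M')(H) = Add(-6, Mul(2, 1)) = Add(-6, 2) = -4)
t = 124 (t = Add(-110, 234) = 124)
x = 33984 (x = Mul(Add(-114, -4), -288) = Mul(-118, -288) = 33984)
Add(x, Mul(-1, Function('c')(-176, t))) = Add(33984, Mul(-1, Pow(124, -1))) = Add(33984, Mul(-1, Rational(1, 124))) = Add(33984, Rational(-1, 124)) = Rational(4214015, 124)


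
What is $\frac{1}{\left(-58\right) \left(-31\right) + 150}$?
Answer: $\frac{1}{1948} \approx 0.00051335$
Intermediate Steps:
$\frac{1}{\left(-58\right) \left(-31\right) + 150} = \frac{1}{1798 + 150} = \frac{1}{1948}$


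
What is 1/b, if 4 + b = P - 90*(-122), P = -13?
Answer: 1/10963 ≈ 9.1216e-5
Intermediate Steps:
b = 10963 (b = -4 + (-13 - 90*(-122)) = -4 + (-13 + 10980) = -4 + 10967 = 10963)
1/b = 1/10963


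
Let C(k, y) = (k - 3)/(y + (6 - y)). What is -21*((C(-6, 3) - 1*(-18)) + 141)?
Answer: -6615/2 ≈ -3307.5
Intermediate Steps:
C(k, y) = -½ + k/6 (C(k, y) = (-3 + k)/6 = (-3 + k)*(⅙) = -½ + k/6)
-21*((C(-6, 3) - 1*(-18)) + 141) = -21*(((-½ + (⅙)*(-6)) - 1*(-18)) + 141) = -21*(((-½ - 1) + 18) + 141) = -21*((-3/2 + 18) + 141) = -21*(33/2 + 141) = -21*315/2 = -6615/2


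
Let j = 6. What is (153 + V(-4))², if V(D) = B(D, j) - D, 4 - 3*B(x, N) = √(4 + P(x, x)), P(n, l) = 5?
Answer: 222784/9 ≈ 24754.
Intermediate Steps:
B(x, N) = ⅓ (B(x, N) = 4/3 - √(4 + 5)/3 = 4/3 - √9/3 = 4/3 - ⅓*3 = 4/3 - 1 = ⅓)
V(D) = ⅓ - D
(153 + V(-4))² = (153 + (⅓ - 1*(-4)))² = (153 + (⅓ + 4))² = (153 + 13/3)² = (472/3)² = 222784/9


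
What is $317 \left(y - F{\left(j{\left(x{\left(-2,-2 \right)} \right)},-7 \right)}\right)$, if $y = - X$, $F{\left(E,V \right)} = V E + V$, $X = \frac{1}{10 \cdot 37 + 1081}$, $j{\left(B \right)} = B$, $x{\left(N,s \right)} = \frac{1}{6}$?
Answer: $\frac{22536481}{8706} \approx 2588.6$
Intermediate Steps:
$x{\left(N,s \right)} = \frac{1}{6}$
$X = \frac{1}{1451}$ ($X = \frac{1}{370 + 1081} = \frac{1}{1451} \approx 0.00068918$)
$F{\left(E,V \right)} = V + E V$ ($F{\left(E,V \right)} = E V + V = V + E V$)
$y = - \frac{1}{1451}$ ($y = \left(-1\right) \frac{1}{1451} = - \frac{1}{1451} \approx -0.00068918$)
$317 \left(y - F{\left(j{\left(x{\left(-2,-2 \right)} \right)},-7 \right)}\right) = 317 \left(- \frac{1}{1451} - - 7 \left(1 + \frac{1}{6}\right)\right) = 317 \left(- \frac{1}{1451} - \left(-7\right) \frac{7}{6}\right) = 317 \left(- \frac{1}{1451} - - \frac{49}{6}\right) = 317 \left(- \frac{1}{1451} + \frac{49}{6}\right) = 317 \cdot \frac{71093}{8706} = \frac{22536481}{8706}$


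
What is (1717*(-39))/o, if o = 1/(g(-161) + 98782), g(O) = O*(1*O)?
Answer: -8350486989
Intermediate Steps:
g(O) = O**2 (g(O) = O*O = O**2)
o = 1/124703 (o = 1/((-161)**2 + 98782) = 1/(25921 + 98782) = 1/124703 ≈ 8.0191e-6)
(1717*(-39))/o = (1717*(-39))/(1/124703) = -66963*124703 = -8350486989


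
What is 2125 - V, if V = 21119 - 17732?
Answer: -1262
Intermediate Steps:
V = 3387
2125 - V = 2125 - 1*3387 = 2125 - 3387 = -1262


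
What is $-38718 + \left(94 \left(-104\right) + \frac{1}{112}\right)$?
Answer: $- \frac{5431327}{112} \approx -48494.0$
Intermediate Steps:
$-38718 + \left(94 \left(-104\right) + \frac{1}{112}\right) = -38718 + \left(-9776 + \frac{1}{112}\right) = -38718 - \frac{1094911}{112} = - \frac{5431327}{112}$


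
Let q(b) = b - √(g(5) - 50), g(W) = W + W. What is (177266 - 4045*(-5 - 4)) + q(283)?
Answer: 213954 - 2*I*√10 ≈ 2.1395e+5 - 6.3246*I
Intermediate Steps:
g(W) = 2*W
q(b) = b - 2*I*√10 (q(b) = b - √(2*5 - 50) = b - √(10 - 50) = b - √(-40) = b - 2*I*√10)
(177266 - 4045*(-5 - 4)) + q(283) = (177266 - 4045*(-5 - 4)) + (283 - 2*I*√10) = (177266 - 4045*(-9)) + (283 - 2*I*√10) = (177266 - 809*(-45)) + (283 - 2*I*√10) = (177266 + 36405) + (283 - 2*I*√10) = 213671 + (283 - 2*I*√10) = 213954 - 2*I*√10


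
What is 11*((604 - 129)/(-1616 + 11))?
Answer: -1045/321 ≈ -3.2555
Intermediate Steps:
11*((604 - 129)/(-1616 + 11)) = 11*(475/(-1605)) = 11*(475*(-1/1605)) = 11*(-95/321) = -1045/321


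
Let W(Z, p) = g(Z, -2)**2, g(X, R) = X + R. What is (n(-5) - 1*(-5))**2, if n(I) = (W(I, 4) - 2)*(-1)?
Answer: 1764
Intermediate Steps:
g(X, R) = R + X
W(Z, p) = (-2 + Z)**2
n(I) = 2 - (-2 + I)**2 (n(I) = ((-2 + I)**2 - 2)*(-1) = (-2 + (-2 + I)**2)*(-1) = 2 - (-2 + I)**2)
(n(-5) - 1*(-5))**2 = ((2 - (-2 - 5)**2) - 1*(-5))**2 = ((2 - 1*(-7)**2) + 5)**2 = ((2 - 1*49) + 5)**2 = ((2 - 49) + 5)**2 = (-47 + 5)**2 = (-42)**2 = 1764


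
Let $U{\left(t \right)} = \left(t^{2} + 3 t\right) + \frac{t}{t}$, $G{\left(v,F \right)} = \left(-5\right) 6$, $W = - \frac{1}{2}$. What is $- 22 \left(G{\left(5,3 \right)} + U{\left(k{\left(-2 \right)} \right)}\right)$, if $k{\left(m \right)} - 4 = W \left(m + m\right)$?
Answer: $-550$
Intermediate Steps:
$W = - \frac{1}{2}$ ($W = \left(-1\right) \frac{1}{2} = - \frac{1}{2} \approx -0.5$)
$G{\left(v,F \right)} = -30$
$k{\left(m \right)} = 4 - m$ ($k{\left(m \right)} = 4 - \frac{m + m}{2} = 4 - \frac{2 m}{2} = 4 - m$)
$U{\left(t \right)} = 1 + t^{2} + 3 t$ ($U{\left(t \right)} = \left(t^{2} + 3 t\right) + 1 = 1 + t^{2} + 3 t$)
$- 22 \left(G{\left(5,3 \right)} + U{\left(k{\left(-2 \right)} \right)}\right) = - 22 \left(-30 + \left(1 + \left(4 - -2\right)^{2} + 3 \left(4 - -2\right)\right)\right) = - 22 \left(-30 + \left(1 + \left(4 + 2\right)^{2} + 3 \left(4 + 2\right)\right)\right) = - 22 \left(-30 + \left(1 + 6^{2} + 3 \cdot 6\right)\right) = - 22 \left(-30 + \left(1 + 36 + 18\right)\right) = - 22 \left(-30 + 55\right) = \left(-22\right) 25 = -550$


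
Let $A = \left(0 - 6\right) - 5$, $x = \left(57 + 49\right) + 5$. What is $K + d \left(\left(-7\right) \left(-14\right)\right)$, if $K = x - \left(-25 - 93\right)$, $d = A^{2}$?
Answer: $12087$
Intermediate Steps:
$x = 111$ ($x = 106 + 5 = 111$)
$A = -11$ ($A = -6 - 5 = -11$)
$d = 121$ ($d = \left(-11\right)^{2} = 121$)
$K = 229$ ($K = 111 - \left(-25 - 93\right) = 111 - -118 = 111 + 118 = 229$)
$K + d \left(\left(-7\right) \left(-14\right)\right) = 229 + 121 \left(\left(-7\right) \left(-14\right)\right) = 229 + 121 \cdot 98 = 229 + 11858 = 12087$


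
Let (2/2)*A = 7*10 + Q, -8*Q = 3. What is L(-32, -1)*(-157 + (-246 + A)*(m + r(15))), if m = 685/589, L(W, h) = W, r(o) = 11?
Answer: 43392752/589 ≈ 73672.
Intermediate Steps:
m = 685/589 (m = 685*(1/589) = 685/589 ≈ 1.1630)
Q = -3/8 (Q = -⅛*3 = -3/8 ≈ -0.37500)
A = 557/8 (A = 7*10 - 3/8 = 70 - 3/8 = 557/8 ≈ 69.625)
L(-32, -1)*(-157 + (-246 + A)*(m + r(15))) = -32*(-157 + (-246 + 557/8)*(685/589 + 11)) = -32*(-157 - 1411/8*7164/589) = -32*(-157 - 2527101/1178) = -32*(-2712047/1178) = 43392752/589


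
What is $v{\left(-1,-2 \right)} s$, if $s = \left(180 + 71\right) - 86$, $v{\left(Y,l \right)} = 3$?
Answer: $495$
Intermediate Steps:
$s = 165$ ($s = 251 - 86 = 165$)
$v{\left(-1,-2 \right)} s = 3 \cdot 165 = 495$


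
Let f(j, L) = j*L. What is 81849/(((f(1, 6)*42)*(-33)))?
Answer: -27283/2772 ≈ -9.8423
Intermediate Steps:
f(j, L) = L*j
81849/(((f(1, 6)*42)*(-33))) = 81849/((((6*1)*42)*(-33))) = 81849/(((6*42)*(-33))) = 81849/((252*(-33))) = 81849/(-8316) = 81849*(-1/8316) = -27283/2772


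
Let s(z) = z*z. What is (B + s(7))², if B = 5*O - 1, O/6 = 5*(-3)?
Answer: 161604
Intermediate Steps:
s(z) = z²
O = -90 (O = 6*(5*(-3)) = 6*(-15) = -90)
B = -451 (B = 5*(-90) - 1 = -450 - 1 = -451)
(B + s(7))² = (-451 + 7²)² = (-451 + 49)² = (-402)² = 161604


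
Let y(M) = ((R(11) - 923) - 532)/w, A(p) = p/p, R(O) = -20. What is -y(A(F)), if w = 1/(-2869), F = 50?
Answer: -4231775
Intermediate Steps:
w = -1/2869 ≈ -0.00034855
A(p) = 1
y(M) = 4231775 (y(M) = ((-20 - 923) - 532)/(-1/2869) = (-943 - 532)*(-2869) = -1475*(-2869) = 4231775)
-y(A(F)) = -1*4231775 = -4231775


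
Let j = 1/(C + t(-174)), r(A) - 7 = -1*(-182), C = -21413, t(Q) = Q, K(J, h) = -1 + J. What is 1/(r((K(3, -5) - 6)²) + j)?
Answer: 21587/4079942 ≈ 0.0052910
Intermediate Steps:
r(A) = 189 (r(A) = 7 - 1*(-182) = 7 + 182 = 189)
j = -1/21587 (j = 1/(-21413 - 174) = 1/(-21587) = -1/21587 ≈ -4.6324e-5)
1/(r((K(3, -5) - 6)²) + j) = 1/(189 - 1/21587) = 1/(4079942/21587) = 21587/4079942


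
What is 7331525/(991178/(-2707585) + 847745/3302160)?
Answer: -13110055411417098000/195537339731 ≈ -6.7046e+7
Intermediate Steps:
7331525/(991178/(-2707585) + 847745/3302160) = 7331525/(991178*(-1/2707585) + 847745*(1/3302160)) = 7331525/(-991178/2707585 + 169549/660432) = 7331525/(-195537339731/1788175776720) = 7331525*(-1788175776720/195537339731) = -13110055411417098000/195537339731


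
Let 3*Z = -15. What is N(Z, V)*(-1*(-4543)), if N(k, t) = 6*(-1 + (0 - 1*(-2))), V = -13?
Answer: 27258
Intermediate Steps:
Z = -5 (Z = (1/3)*(-15) = -5)
N(k, t) = 6 (N(k, t) = 6*(-1 + (0 + 2)) = 6*(-1 + 2) = 6*1 = 6)
N(Z, V)*(-1*(-4543)) = 6*(-1*(-4543)) = 6*4543 = 27258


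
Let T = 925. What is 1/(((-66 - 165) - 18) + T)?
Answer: 1/676 ≈ 0.0014793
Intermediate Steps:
1/(((-66 - 165) - 18) + T) = 1/(((-66 - 165) - 18) + 925) = 1/((-231 - 18) + 925) = 1/(-249 + 925) = 1/676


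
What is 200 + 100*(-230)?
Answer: -22800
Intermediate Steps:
200 + 100*(-230) = 200 - 23000 = -22800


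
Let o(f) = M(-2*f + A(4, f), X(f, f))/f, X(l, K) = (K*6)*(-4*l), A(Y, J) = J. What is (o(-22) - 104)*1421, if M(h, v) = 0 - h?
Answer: -146363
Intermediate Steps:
X(l, K) = -24*K*l (X(l, K) = (6*K)*(-4*l) = -24*K*l)
M(h, v) = -h
o(f) = 1 (o(f) = (-(-2*f + f))/f = (-(-1)*f)/f = f/f = 1)
(o(-22) - 104)*1421 = (1 - 104)*1421 = -103*1421 = -146363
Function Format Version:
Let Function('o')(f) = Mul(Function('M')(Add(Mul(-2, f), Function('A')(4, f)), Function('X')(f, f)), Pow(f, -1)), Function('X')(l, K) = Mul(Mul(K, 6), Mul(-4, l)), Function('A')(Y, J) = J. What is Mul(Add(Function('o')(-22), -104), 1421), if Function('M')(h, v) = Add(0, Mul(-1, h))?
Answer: -146363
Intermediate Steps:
Function('X')(l, K) = Mul(-24, K, l) (Function('X')(l, K) = Mul(Mul(6, K), Mul(-4, l)) = Mul(-24, K, l))
Function('M')(h, v) = Mul(-1, h)
Function('o')(f) = 1 (Function('o')(f) = Mul(Mul(-1, Add(Mul(-2, f), f)), Pow(f, -1)) = Mul(Mul(-1, Mul(-1, f)), Pow(f, -1)) = Mul(f, Pow(f, -1)) = 1)
Mul(Add(Function('o')(-22), -104), 1421) = Mul(Add(1, -104), 1421) = Mul(-103, 1421) = -146363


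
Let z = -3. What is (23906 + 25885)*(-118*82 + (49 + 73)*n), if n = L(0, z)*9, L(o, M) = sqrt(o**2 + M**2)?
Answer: -317766162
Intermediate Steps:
L(o, M) = sqrt(M**2 + o**2)
n = 27 (n = sqrt((-3)**2 + 0**2)*9 = sqrt(9 + 0)*9 = sqrt(9)*9 = 3*9 = 27)
(23906 + 25885)*(-118*82 + (49 + 73)*n) = (23906 + 25885)*(-118*82 + (49 + 73)*27) = 49791*(-9676 + 122*27) = 49791*(-9676 + 3294) = 49791*(-6382) = -317766162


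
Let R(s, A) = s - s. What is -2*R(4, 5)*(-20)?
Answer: 0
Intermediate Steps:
R(s, A) = 0
-2*R(4, 5)*(-20) = -2*0*(-20) = 0*(-20) = 0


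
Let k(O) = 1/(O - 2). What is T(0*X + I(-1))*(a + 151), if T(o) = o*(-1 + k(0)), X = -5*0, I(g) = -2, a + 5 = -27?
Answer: 357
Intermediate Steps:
a = -32 (a = -5 - 27 = -32)
k(O) = 1/(-2 + O)
X = 0
T(o) = -3*o/2 (T(o) = o*(-1 + 1/(-2 + 0)) = o*(-1 + 1/(-2)) = o*(-1 - 1/2) = o*(-3/2) = -3*o/2)
T(0*X + I(-1))*(a + 151) = (-3*(0*0 - 2)/2)*(-32 + 151) = -3*(0 - 2)/2*119 = -3/2*(-2)*119 = 3*119 = 357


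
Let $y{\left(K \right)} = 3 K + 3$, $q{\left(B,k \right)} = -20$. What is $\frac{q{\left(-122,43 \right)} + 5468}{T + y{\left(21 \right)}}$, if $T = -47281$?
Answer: $- \frac{5448}{47215} \approx -0.11539$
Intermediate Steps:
$y{\left(K \right)} = 3 + 3 K$
$\frac{q{\left(-122,43 \right)} + 5468}{T + y{\left(21 \right)}} = \frac{-20 + 5468}{-47281 + \left(3 + 3 \cdot 21\right)} = \frac{5448}{-47281 + \left(3 + 63\right)} = \frac{5448}{-47281 + 66} = \frac{5448}{-47215} = 5448 \left(- \frac{1}{47215}\right) = - \frac{5448}{47215}$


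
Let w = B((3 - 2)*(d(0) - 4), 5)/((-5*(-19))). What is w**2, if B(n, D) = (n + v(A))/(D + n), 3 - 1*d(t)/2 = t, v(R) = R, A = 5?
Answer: 1/9025 ≈ 0.00011080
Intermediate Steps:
d(t) = 6 - 2*t
B(n, D) = (5 + n)/(D + n) (B(n, D) = (n + 5)/(D + n) = (5 + n)/(D + n))
w = 1/95 (w = ((5 + (3 - 2)*((6 - 2*0) - 4))/(5 + (3 - 2)*((6 - 2*0) - 4)))/((-5*(-19))) = ((5 + 1*((6 + 0) - 4))/(5 + 1*((6 + 0) - 4)))/95 = ((5 + 1*(6 - 4))/(5 + 1*(6 - 4)))*(1/95) = ((5 + 1*2)/(5 + 1*2))*(1/95) = ((5 + 2)/(5 + 2))*(1/95) = (7/7)*(1/95) = ((1/7)*7)*(1/95) = 1*(1/95) = 1/95 ≈ 0.010526)
w**2 = (1/95)**2 = 1/9025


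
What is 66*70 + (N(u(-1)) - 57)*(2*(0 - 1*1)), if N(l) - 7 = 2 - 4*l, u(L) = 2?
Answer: 4732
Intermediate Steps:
N(l) = 9 - 4*l (N(l) = 7 + (2 - 4*l) = 9 - 4*l)
66*70 + (N(u(-1)) - 57)*(2*(0 - 1*1)) = 66*70 + ((9 - 4*2) - 57)*(2*(0 - 1*1)) = 4620 + ((9 - 8) - 57)*(2*(0 - 1)) = 4620 + (1 - 57)*(2*(-1)) = 4620 - 56*(-2) = 4620 + 112 = 4732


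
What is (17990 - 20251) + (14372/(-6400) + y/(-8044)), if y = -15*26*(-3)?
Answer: -7282687123/3217600 ≈ -2263.4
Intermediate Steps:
y = 1170 (y = -390*(-3) = 1170)
(17990 - 20251) + (14372/(-6400) + y/(-8044)) = (17990 - 20251) + (14372/(-6400) + 1170/(-8044)) = -2261 + (14372*(-1/6400) + 1170*(-1/8044)) = -2261 + (-3593/1600 - 585/4022) = -2261 - 7693523/3217600 = -7282687123/3217600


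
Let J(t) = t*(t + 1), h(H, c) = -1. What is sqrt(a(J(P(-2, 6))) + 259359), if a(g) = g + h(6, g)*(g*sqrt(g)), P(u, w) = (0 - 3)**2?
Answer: sqrt(259449 - 270*sqrt(10)) ≈ 508.52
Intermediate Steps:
P(u, w) = 9 (P(u, w) = (-3)**2 = 9)
J(t) = t*(1 + t)
a(g) = g - g**(3/2) (a(g) = g - g*sqrt(g) = g - g**(3/2))
sqrt(a(J(P(-2, 6))) + 259359) = sqrt((9*(1 + 9) - (9*(1 + 9))**(3/2)) + 259359) = sqrt((9*10 - (9*10)**(3/2)) + 259359) = sqrt((90 - 90**(3/2)) + 259359) = sqrt((90 - 270*sqrt(10)) + 259359) = sqrt(259449 - 270*sqrt(10))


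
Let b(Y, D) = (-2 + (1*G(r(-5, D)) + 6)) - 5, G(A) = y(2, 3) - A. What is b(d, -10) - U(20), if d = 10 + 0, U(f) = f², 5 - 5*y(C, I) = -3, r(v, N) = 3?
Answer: -2012/5 ≈ -402.40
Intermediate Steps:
y(C, I) = 8/5 (y(C, I) = 1 - ⅕*(-3) = 1 + ⅗ = 8/5)
G(A) = 8/5 - A
d = 10
b(Y, D) = -12/5 (b(Y, D) = (-2 + (1*(8/5 - 1*3) + 6)) - 5 = (-2 + (1*(8/5 - 3) + 6)) - 5 = (-2 + (1*(-7/5) + 6)) - 5 = (-2 + (-7/5 + 6)) - 5 = (-2 + 23/5) - 5 = 13/5 - 5 = -12/5)
b(d, -10) - U(20) = -12/5 - 1*20² = -12/5 - 1*400 = -12/5 - 400 = -2012/5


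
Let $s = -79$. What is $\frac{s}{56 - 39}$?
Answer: $- \frac{79}{17} \approx -4.6471$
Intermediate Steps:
$\frac{s}{56 - 39} = - \frac{79}{56 - 39} = - \frac{79}{17}$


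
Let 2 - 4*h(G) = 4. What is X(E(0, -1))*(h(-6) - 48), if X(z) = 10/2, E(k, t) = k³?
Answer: -485/2 ≈ -242.50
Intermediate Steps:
h(G) = -½ (h(G) = ½ - ¼*4 = ½ - 1 = -½)
X(z) = 5 (X(z) = 10*(½) = 5)
X(E(0, -1))*(h(-6) - 48) = 5*(-½ - 48) = 5*(-97/2) = -485/2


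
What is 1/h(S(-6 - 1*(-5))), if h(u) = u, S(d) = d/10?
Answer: -10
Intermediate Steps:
S(d) = d/10 (S(d) = d*(⅒) = d/10)
1/h(S(-6 - 1*(-5))) = 1/((-6 - 1*(-5))/10) = 1/((-6 + 5)/10) = 1/((⅒)*(-1)) = 1/(-⅒) = -10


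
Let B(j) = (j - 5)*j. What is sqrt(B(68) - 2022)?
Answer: sqrt(2262) ≈ 47.560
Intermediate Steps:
B(j) = j*(-5 + j) (B(j) = (-5 + j)*j = j*(-5 + j))
sqrt(B(68) - 2022) = sqrt(68*(-5 + 68) - 2022) = sqrt(68*63 - 2022) = sqrt(4284 - 2022) = sqrt(2262)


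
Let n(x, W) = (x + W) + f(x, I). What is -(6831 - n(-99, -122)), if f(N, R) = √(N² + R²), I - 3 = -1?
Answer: -7052 + √9805 ≈ -6953.0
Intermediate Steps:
I = 2 (I = 3 - 1 = 2)
n(x, W) = W + x + √(4 + x²) (n(x, W) = (x + W) + √(x² + 2²) = (W + x) + √(x² + 4) = (W + x) + √(4 + x²) = W + x + √(4 + x²))
-(6831 - n(-99, -122)) = -(6831 - (-122 - 99 + √(4 + (-99)²))) = -(6831 - (-122 - 99 + √(4 + 9801))) = -(6831 - (-122 - 99 + √9805)) = -(6831 - (-221 + √9805)) = -(6831 + (221 - √9805)) = -(7052 - √9805) = -7052 + √9805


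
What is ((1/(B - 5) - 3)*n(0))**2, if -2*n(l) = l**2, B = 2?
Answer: 0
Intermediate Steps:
n(l) = -l**2/2
((1/(B - 5) - 3)*n(0))**2 = ((1/(2 - 5) - 3)*(-1/2*0**2))**2 = ((1/(-3) - 3)*(-1/2*0))**2 = ((-1/3 - 3)*0)**2 = (-10/3*0)**2 = 0**2 = 0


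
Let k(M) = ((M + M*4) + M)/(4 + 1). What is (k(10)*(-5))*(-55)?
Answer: 3300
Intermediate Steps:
k(M) = 6*M/5 (k(M) = ((M + 4*M) + M)/5 = (5*M + M)*(1/5) = (6*M)*(1/5) = 6*M/5)
(k(10)*(-5))*(-55) = (((6/5)*10)*(-5))*(-55) = (12*(-5))*(-55) = -60*(-55) = 3300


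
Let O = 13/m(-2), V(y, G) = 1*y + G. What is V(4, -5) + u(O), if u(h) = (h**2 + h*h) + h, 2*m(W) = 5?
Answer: 1457/25 ≈ 58.280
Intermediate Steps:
V(y, G) = G + y (V(y, G) = y + G = G + y)
m(W) = 5/2 (m(W) = (1/2)*5 = 5/2)
O = 26/5 (O = 13/(5/2) = 13*(2/5) = 26/5 ≈ 5.2000)
u(h) = h + 2*h**2 (u(h) = (h**2 + h**2) + h = 2*h**2 + h = h + 2*h**2)
V(4, -5) + u(O) = (-5 + 4) + 26*(1 + 2*(26/5))/5 = -1 + 26*(1 + 52/5)/5 = -1 + (26/5)*(57/5) = -1 + 1482/25 = 1457/25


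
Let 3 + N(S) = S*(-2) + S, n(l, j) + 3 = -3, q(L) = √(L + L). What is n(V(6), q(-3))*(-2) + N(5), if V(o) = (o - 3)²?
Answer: 4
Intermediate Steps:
q(L) = √2*√L (q(L) = √(2*L) = √2*√L)
V(o) = (-3 + o)²
n(l, j) = -6 (n(l, j) = -3 - 3 = -6)
N(S) = -3 - S (N(S) = -3 + (S*(-2) + S) = -3 + (-2*S + S) = -3 - S)
n(V(6), q(-3))*(-2) + N(5) = -6*(-2) + (-3 - 1*5) = 12 + (-3 - 5) = 12 - 8 = 4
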